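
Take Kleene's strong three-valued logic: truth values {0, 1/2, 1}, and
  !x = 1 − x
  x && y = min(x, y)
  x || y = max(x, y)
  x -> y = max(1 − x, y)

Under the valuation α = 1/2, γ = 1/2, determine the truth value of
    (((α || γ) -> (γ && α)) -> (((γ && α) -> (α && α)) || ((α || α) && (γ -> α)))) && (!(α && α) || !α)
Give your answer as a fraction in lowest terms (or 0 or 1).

α || γ = 1/2 || 1/2 = 1/2
γ && α = 1/2 && 1/2 = 1/2
(α || γ) -> (γ && α) = 1/2 -> 1/2 = 1/2
γ && α = 1/2 && 1/2 = 1/2
α && α = 1/2 && 1/2 = 1/2
(γ && α) -> (α && α) = 1/2 -> 1/2 = 1/2
α || α = 1/2 || 1/2 = 1/2
γ -> α = 1/2 -> 1/2 = 1/2
(α || α) && (γ -> α) = 1/2 && 1/2 = 1/2
((γ && α) -> (α && α)) || ((α || α) && (γ -> α)) = 1/2 || 1/2 = 1/2
((α || γ) -> (γ && α)) -> (((γ && α) -> (α && α)) || ((α || α) && (γ -> α))) = 1/2 -> 1/2 = 1/2
α && α = 1/2 && 1/2 = 1/2
!(α && α) = !1/2 = 1/2
!α = !1/2 = 1/2
!(α && α) || !α = 1/2 || 1/2 = 1/2
(((α || γ) -> (γ && α)) -> (((γ && α) -> (α && α)) || ((α || α) && (γ -> α)))) && (!(α && α) || !α) = 1/2 && 1/2 = 1/2

1/2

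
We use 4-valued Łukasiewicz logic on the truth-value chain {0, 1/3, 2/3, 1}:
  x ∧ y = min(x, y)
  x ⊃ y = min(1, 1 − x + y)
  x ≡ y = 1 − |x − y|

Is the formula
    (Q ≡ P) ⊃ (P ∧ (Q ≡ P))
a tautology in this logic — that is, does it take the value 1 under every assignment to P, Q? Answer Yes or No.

Counterexample: take P = 0, Q = 0.
Q ≡ P = 0 ≡ 0 = 1
P ∧ (Q ≡ P) = 0 ∧ 1 = 0
(Q ≡ P) ⊃ (P ∧ (Q ≡ P)) = 1 ⊃ 0 = 0
This gives 0 ≠ 1.

No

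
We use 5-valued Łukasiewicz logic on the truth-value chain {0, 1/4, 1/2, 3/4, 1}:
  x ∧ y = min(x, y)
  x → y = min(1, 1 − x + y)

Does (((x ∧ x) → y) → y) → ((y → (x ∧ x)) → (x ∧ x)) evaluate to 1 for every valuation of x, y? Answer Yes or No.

At x = 1/4, y = 1/4, for instance:
x ∧ x = 1/4 ∧ 1/4 = 1/4
(x ∧ x) → y = 1/4 → 1/4 = 1
((x ∧ x) → y) → y = 1 → 1/4 = 1/4
y → (x ∧ x) = 1/4 → 1/4 = 1
(y → (x ∧ x)) → (x ∧ x) = 1 → 1/4 = 1/4
(((x ∧ x) → y) → y) → ((y → (x ∧ x)) → (x ∧ x)) = 1/4 → 1/4 = 1
and checking the remaining 24 assignments likewise gives ≥ 1 in every case.

Yes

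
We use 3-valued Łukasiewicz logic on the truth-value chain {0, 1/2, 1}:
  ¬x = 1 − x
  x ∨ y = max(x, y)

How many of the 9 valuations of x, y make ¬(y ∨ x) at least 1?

x = 0, y = 0 ↦ 1  ≥
x = 0, y = 1/2 ↦ 1/2  <
x = 0, y = 1 ↦ 0  <
x = 1/2, y = 0 ↦ 1/2  <
x = 1/2, y = 1/2 ↦ 1/2  <
x = 1/2, y = 1 ↦ 0  <
x = 1, y = 0 ↦ 0  <
x = 1, y = 1/2 ↦ 0  <
x = 1, y = 1 ↦ 0  <
So 1 of the 9 assignments meets the threshold.

1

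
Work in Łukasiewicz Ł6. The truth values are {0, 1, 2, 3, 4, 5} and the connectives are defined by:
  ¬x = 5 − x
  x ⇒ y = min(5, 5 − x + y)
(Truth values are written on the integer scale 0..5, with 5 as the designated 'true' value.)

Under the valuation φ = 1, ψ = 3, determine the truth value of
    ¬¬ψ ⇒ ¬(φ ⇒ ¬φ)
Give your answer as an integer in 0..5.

2

¬ψ = ¬3 = 2
¬¬ψ = ¬2 = 3
¬φ = ¬1 = 4
φ ⇒ ¬φ = 1 ⇒ 4 = 5
¬(φ ⇒ ¬φ) = ¬5 = 0
¬¬ψ ⇒ ¬(φ ⇒ ¬φ) = 3 ⇒ 0 = 2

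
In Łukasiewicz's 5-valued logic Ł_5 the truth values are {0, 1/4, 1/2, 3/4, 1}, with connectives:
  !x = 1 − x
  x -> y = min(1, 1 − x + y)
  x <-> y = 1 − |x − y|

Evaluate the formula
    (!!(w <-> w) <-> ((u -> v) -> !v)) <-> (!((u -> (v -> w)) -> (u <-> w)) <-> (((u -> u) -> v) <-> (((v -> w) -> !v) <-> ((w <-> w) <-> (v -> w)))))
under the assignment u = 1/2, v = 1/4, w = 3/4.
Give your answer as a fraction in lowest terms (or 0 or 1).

w <-> w = 3/4 <-> 3/4 = 1
!(w <-> w) = !1 = 0
!!(w <-> w) = !0 = 1
u -> v = 1/2 -> 1/4 = 3/4
!v = !1/4 = 3/4
(u -> v) -> !v = 3/4 -> 3/4 = 1
!!(w <-> w) <-> ((u -> v) -> !v) = 1 <-> 1 = 1
v -> w = 1/4 -> 3/4 = 1
u -> (v -> w) = 1/2 -> 1 = 1
u <-> w = 1/2 <-> 3/4 = 3/4
(u -> (v -> w)) -> (u <-> w) = 1 -> 3/4 = 3/4
!((u -> (v -> w)) -> (u <-> w)) = !3/4 = 1/4
u -> u = 1/2 -> 1/2 = 1
(u -> u) -> v = 1 -> 1/4 = 1/4
v -> w = 1/4 -> 3/4 = 1
!v = !1/4 = 3/4
(v -> w) -> !v = 1 -> 3/4 = 3/4
w <-> w = 3/4 <-> 3/4 = 1
v -> w = 1/4 -> 3/4 = 1
(w <-> w) <-> (v -> w) = 1 <-> 1 = 1
((v -> w) -> !v) <-> ((w <-> w) <-> (v -> w)) = 3/4 <-> 1 = 3/4
((u -> u) -> v) <-> (((v -> w) -> !v) <-> ((w <-> w) <-> (v -> w))) = 1/4 <-> 3/4 = 1/2
!((u -> (v -> w)) -> (u <-> w)) <-> (((u -> u) -> v) <-> (((v -> w) -> !v) <-> ((w <-> w) <-> (v -> w)))) = 1/4 <-> 1/2 = 3/4
(!!(w <-> w) <-> ((u -> v) -> !v)) <-> (!((u -> (v -> w)) -> (u <-> w)) <-> (((u -> u) -> v) <-> (((v -> w) -> !v) <-> ((w <-> w) <-> (v -> w))))) = 1 <-> 3/4 = 3/4

3/4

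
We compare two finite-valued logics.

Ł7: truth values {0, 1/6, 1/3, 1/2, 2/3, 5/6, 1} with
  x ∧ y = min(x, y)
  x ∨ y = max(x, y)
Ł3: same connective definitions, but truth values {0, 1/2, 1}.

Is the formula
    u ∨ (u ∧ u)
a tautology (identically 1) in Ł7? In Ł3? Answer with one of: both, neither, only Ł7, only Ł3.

In Ł7: at u = 0 the value is 0 — not a tautology.
In Ł3: at u = 0 the value is 0 — not a tautology.

neither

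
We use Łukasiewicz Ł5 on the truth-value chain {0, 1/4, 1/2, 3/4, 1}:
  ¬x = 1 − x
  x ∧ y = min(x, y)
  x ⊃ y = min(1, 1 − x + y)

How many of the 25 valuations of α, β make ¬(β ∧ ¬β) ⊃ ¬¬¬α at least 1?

9

value 1: 9 assignments (counts)
value 3/4: 5 assignments
value 1/2: 5 assignments
value 1/4: 4 assignments
value 0: 2 assignments
So 9 of the 25 assignments meet the threshold.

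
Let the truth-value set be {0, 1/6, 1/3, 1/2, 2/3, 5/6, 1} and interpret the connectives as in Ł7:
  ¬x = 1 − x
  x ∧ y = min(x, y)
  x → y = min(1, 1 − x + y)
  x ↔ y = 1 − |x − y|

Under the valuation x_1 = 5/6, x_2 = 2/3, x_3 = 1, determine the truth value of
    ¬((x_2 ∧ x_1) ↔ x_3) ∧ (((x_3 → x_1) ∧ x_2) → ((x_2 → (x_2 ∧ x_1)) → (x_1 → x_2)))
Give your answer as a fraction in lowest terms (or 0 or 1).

1/3

x_2 ∧ x_1 = 2/3 ∧ 5/6 = 2/3
(x_2 ∧ x_1) ↔ x_3 = 2/3 ↔ 1 = 2/3
¬((x_2 ∧ x_1) ↔ x_3) = ¬2/3 = 1/3
x_3 → x_1 = 1 → 5/6 = 5/6
(x_3 → x_1) ∧ x_2 = 5/6 ∧ 2/3 = 2/3
x_2 ∧ x_1 = 2/3 ∧ 5/6 = 2/3
x_2 → (x_2 ∧ x_1) = 2/3 → 2/3 = 1
x_1 → x_2 = 5/6 → 2/3 = 5/6
(x_2 → (x_2 ∧ x_1)) → (x_1 → x_2) = 1 → 5/6 = 5/6
((x_3 → x_1) ∧ x_2) → ((x_2 → (x_2 ∧ x_1)) → (x_1 → x_2)) = 2/3 → 5/6 = 1
¬((x_2 ∧ x_1) ↔ x_3) ∧ (((x_3 → x_1) ∧ x_2) → ((x_2 → (x_2 ∧ x_1)) → (x_1 → x_2))) = 1/3 ∧ 1 = 1/3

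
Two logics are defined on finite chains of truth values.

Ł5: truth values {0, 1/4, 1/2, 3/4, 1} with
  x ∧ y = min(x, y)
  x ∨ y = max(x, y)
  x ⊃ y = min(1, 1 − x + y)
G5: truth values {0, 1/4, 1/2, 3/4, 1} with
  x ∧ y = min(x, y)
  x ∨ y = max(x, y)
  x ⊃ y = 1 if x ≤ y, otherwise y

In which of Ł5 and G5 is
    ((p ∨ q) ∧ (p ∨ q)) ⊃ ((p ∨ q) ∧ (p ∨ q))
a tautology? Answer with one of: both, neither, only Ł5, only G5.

In Ł5: every assignment gives 1 — tautology.
In G5: every assignment gives 1 — tautology.

both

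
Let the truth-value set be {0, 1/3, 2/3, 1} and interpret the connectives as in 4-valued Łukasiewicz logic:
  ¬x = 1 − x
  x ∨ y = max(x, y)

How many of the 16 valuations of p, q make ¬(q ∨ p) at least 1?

p = 0, q = 0 ↦ 1  ≥
p = 0, q = 1/3 ↦ 2/3  <
p = 0, q = 2/3 ↦ 1/3  <
p = 0, q = 1 ↦ 0  <
p = 1/3, q = 0 ↦ 2/3  <
p = 1/3, q = 1/3 ↦ 2/3  <
p = 1/3, q = 2/3 ↦ 1/3  <
p = 1/3, q = 1 ↦ 0  <
p = 2/3, q = 0 ↦ 1/3  <
p = 2/3, q = 1/3 ↦ 1/3  <
p = 2/3, q = 2/3 ↦ 1/3  <
p = 2/3, q = 1 ↦ 0  <
p = 1, q = 0 ↦ 0  <
p = 1, q = 1/3 ↦ 0  <
p = 1, q = 2/3 ↦ 0  <
p = 1, q = 1 ↦ 0  <
So 1 of the 16 assignments meets the threshold.

1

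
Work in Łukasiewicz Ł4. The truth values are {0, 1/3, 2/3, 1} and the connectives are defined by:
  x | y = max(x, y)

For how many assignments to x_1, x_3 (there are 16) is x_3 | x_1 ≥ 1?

x_1 = 0, x_3 = 0 ↦ 0  <
x_1 = 0, x_3 = 1/3 ↦ 1/3  <
x_1 = 0, x_3 = 2/3 ↦ 2/3  <
x_1 = 0, x_3 = 1 ↦ 1  ≥
x_1 = 1/3, x_3 = 0 ↦ 1/3  <
x_1 = 1/3, x_3 = 1/3 ↦ 1/3  <
x_1 = 1/3, x_3 = 2/3 ↦ 2/3  <
x_1 = 1/3, x_3 = 1 ↦ 1  ≥
x_1 = 2/3, x_3 = 0 ↦ 2/3  <
x_1 = 2/3, x_3 = 1/3 ↦ 2/3  <
x_1 = 2/3, x_3 = 2/3 ↦ 2/3  <
x_1 = 2/3, x_3 = 1 ↦ 1  ≥
x_1 = 1, x_3 = 0 ↦ 1  ≥
x_1 = 1, x_3 = 1/3 ↦ 1  ≥
x_1 = 1, x_3 = 2/3 ↦ 1  ≥
x_1 = 1, x_3 = 1 ↦ 1  ≥
So 7 of the 16 assignments meet the threshold.

7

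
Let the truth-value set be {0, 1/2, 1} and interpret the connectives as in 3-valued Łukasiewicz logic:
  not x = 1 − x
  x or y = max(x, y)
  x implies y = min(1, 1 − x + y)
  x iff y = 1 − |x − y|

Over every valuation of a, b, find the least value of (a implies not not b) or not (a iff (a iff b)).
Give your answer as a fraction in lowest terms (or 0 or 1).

Take a = 1/2, b = 0:
not b = not 0 = 1
not not b = not 1 = 0
a implies not not b = 1/2 implies 0 = 1/2
a iff b = 1/2 iff 0 = 1/2
a iff (a iff b) = 1/2 iff 1/2 = 1
not (a iff (a iff b)) = not 1 = 0
(a implies not not b) or not (a iff (a iff b)) = 1/2 or 0 = 1/2
No assignment yields a value below 1/2, so this is the minimum.

1/2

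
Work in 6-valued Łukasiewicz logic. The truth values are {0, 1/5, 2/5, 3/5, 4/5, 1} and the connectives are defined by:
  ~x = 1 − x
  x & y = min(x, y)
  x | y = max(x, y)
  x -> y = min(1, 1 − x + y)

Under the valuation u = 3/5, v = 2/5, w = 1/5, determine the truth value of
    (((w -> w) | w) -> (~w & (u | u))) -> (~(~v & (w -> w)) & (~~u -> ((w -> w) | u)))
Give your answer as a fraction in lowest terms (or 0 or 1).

4/5

w -> w = 1/5 -> 1/5 = 1
(w -> w) | w = 1 | 1/5 = 1
~w = ~1/5 = 4/5
u | u = 3/5 | 3/5 = 3/5
~w & (u | u) = 4/5 & 3/5 = 3/5
((w -> w) | w) -> (~w & (u | u)) = 1 -> 3/5 = 3/5
~v = ~2/5 = 3/5
w -> w = 1/5 -> 1/5 = 1
~v & (w -> w) = 3/5 & 1 = 3/5
~(~v & (w -> w)) = ~3/5 = 2/5
~u = ~3/5 = 2/5
~~u = ~2/5 = 3/5
w -> w = 1/5 -> 1/5 = 1
(w -> w) | u = 1 | 3/5 = 1
~~u -> ((w -> w) | u) = 3/5 -> 1 = 1
~(~v & (w -> w)) & (~~u -> ((w -> w) | u)) = 2/5 & 1 = 2/5
(((w -> w) | w) -> (~w & (u | u))) -> (~(~v & (w -> w)) & (~~u -> ((w -> w) | u))) = 3/5 -> 2/5 = 4/5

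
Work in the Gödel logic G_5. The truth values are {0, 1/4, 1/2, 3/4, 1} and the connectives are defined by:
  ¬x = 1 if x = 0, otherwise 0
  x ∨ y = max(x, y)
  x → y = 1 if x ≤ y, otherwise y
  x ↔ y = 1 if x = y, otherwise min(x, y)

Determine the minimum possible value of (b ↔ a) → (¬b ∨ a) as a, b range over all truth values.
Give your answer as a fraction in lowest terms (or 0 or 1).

Take a = 1/4, b = 1/4:
b ↔ a = 1/4 ↔ 1/4 = 1
¬b = ¬1/4 = 0
¬b ∨ a = 0 ∨ 1/4 = 1/4
(b ↔ a) → (¬b ∨ a) = 1 → 1/4 = 1/4
No assignment yields a value below 1/4, so this is the minimum.

1/4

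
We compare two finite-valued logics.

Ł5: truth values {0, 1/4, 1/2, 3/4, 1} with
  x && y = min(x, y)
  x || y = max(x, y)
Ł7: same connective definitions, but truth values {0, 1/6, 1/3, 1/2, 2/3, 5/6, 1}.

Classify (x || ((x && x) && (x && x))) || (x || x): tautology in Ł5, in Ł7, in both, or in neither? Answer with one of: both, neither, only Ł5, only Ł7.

neither

In Ł5: at x = 0 the value is 0 — not a tautology.
In Ł7: at x = 0 the value is 0 — not a tautology.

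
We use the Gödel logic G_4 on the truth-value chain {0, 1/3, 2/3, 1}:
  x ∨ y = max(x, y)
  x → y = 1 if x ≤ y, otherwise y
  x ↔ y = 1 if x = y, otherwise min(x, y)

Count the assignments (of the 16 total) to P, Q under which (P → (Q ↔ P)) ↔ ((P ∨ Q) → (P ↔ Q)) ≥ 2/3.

11

P = 0, Q = 0 ↦ 1  ≥
P = 0, Q = 1/3 ↦ 0  <
P = 0, Q = 2/3 ↦ 0  <
P = 0, Q = 1 ↦ 0  <
P = 1/3, Q = 0 ↦ 1  ≥
P = 1/3, Q = 1/3 ↦ 1  ≥
P = 1/3, Q = 2/3 ↦ 1/3  <
P = 1/3, Q = 1 ↦ 1/3  <
P = 2/3, Q = 0 ↦ 1  ≥
P = 2/3, Q = 1/3 ↦ 1  ≥
P = 2/3, Q = 2/3 ↦ 1  ≥
P = 2/3, Q = 1 ↦ 2/3  ≥
P = 1, Q = 0 ↦ 1  ≥
P = 1, Q = 1/3 ↦ 1  ≥
P = 1, Q = 2/3 ↦ 1  ≥
P = 1, Q = 1 ↦ 1  ≥
So 11 of the 16 assignments meet the threshold.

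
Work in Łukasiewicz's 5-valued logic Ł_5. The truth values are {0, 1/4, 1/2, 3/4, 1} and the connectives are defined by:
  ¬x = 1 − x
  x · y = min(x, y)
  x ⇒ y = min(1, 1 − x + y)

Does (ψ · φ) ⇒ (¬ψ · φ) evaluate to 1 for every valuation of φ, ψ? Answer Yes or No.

Counterexample: take φ = 1/4, ψ = 1.
ψ · φ = 1 · 1/4 = 1/4
¬ψ = ¬1 = 0
¬ψ · φ = 0 · 1/4 = 0
(ψ · φ) ⇒ (¬ψ · φ) = 1/4 ⇒ 0 = 3/4
This gives 3/4 ≠ 1.

No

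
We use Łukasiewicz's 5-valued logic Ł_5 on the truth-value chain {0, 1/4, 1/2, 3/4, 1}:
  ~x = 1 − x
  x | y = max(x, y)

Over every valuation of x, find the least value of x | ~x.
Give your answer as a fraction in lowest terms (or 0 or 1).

Take x = 1/2:
~x = ~1/2 = 1/2
x | ~x = 1/2 | 1/2 = 1/2
No assignment yields a value below 1/2, so this is the minimum.

1/2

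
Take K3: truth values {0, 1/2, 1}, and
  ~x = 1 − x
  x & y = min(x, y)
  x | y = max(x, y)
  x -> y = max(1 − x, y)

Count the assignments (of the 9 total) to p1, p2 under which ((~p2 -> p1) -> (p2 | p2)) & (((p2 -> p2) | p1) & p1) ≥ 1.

1

p1 = 0, p2 = 0 ↦ 0  <
p1 = 0, p2 = 1/2 ↦ 0  <
p1 = 0, p2 = 1 ↦ 0  <
p1 = 1/2, p2 = 0 ↦ 1/2  <
p1 = 1/2, p2 = 1/2 ↦ 1/2  <
p1 = 1/2, p2 = 1 ↦ 1/2  <
p1 = 1, p2 = 0 ↦ 0  <
p1 = 1, p2 = 1/2 ↦ 1/2  <
p1 = 1, p2 = 1 ↦ 1  ≥
So 1 of the 9 assignments meets the threshold.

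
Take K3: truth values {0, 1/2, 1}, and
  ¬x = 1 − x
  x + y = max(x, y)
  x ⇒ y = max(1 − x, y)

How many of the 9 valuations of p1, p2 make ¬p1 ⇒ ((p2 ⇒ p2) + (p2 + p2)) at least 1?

p1 = 0, p2 = 0 ↦ 1  ≥
p1 = 0, p2 = 1/2 ↦ 1/2  <
p1 = 0, p2 = 1 ↦ 1  ≥
p1 = 1/2, p2 = 0 ↦ 1  ≥
p1 = 1/2, p2 = 1/2 ↦ 1/2  <
p1 = 1/2, p2 = 1 ↦ 1  ≥
p1 = 1, p2 = 0 ↦ 1  ≥
p1 = 1, p2 = 1/2 ↦ 1  ≥
p1 = 1, p2 = 1 ↦ 1  ≥
So 7 of the 9 assignments meet the threshold.

7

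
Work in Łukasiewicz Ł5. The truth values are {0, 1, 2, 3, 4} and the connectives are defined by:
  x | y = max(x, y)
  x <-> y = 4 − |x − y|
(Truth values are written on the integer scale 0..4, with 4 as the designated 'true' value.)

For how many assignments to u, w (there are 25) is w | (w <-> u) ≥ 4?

9

value 4: 9 assignments (counts)
value 3: 9 assignments
value 2: 4 assignments
value 1: 2 assignments
value 0: 1 assignment
So 9 of the 25 assignments meet the threshold.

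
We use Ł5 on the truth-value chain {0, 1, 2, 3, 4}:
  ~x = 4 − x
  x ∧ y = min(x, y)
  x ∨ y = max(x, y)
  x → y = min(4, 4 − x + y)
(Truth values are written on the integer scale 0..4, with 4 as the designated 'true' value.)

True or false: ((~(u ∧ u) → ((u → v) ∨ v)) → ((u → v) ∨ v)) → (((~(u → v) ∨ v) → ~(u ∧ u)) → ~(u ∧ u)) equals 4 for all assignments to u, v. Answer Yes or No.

Counterexample: take u = 1, v = 1.
u ∧ u = 1 ∧ 1 = 1
~(u ∧ u) = ~1 = 3
u → v = 1 → 1 = 4
(u → v) ∨ v = 4 ∨ 1 = 4
~(u ∧ u) → ((u → v) ∨ v) = 3 → 4 = 4
u → v = 1 → 1 = 4
(u → v) ∨ v = 4 ∨ 1 = 4
(~(u ∧ u) → ((u → v) ∨ v)) → ((u → v) ∨ v) = 4 → 4 = 4
u → v = 1 → 1 = 4
~(u → v) = ~4 = 0
~(u → v) ∨ v = 0 ∨ 1 = 1
u ∧ u = 1 ∧ 1 = 1
~(u ∧ u) = ~1 = 3
(~(u → v) ∨ v) → ~(u ∧ u) = 1 → 3 = 4
u ∧ u = 1 ∧ 1 = 1
~(u ∧ u) = ~1 = 3
((~(u → v) ∨ v) → ~(u ∧ u)) → ~(u ∧ u) = 4 → 3 = 3
((~(u ∧ u) → ((u → v) ∨ v)) → ((u → v) ∨ v)) → (((~(u → v) ∨ v) → ~(u ∧ u)) → ~(u ∧ u)) = 4 → 3 = 3
This gives 3 ≠ 4.

No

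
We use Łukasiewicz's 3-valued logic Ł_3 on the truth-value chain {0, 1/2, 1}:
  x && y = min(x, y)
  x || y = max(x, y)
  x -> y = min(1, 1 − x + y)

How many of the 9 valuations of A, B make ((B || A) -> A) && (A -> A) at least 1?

A = 0, B = 0 ↦ 1  ≥
A = 0, B = 1/2 ↦ 1/2  <
A = 0, B = 1 ↦ 0  <
A = 1/2, B = 0 ↦ 1  ≥
A = 1/2, B = 1/2 ↦ 1  ≥
A = 1/2, B = 1 ↦ 1/2  <
A = 1, B = 0 ↦ 1  ≥
A = 1, B = 1/2 ↦ 1  ≥
A = 1, B = 1 ↦ 1  ≥
So 6 of the 9 assignments meet the threshold.

6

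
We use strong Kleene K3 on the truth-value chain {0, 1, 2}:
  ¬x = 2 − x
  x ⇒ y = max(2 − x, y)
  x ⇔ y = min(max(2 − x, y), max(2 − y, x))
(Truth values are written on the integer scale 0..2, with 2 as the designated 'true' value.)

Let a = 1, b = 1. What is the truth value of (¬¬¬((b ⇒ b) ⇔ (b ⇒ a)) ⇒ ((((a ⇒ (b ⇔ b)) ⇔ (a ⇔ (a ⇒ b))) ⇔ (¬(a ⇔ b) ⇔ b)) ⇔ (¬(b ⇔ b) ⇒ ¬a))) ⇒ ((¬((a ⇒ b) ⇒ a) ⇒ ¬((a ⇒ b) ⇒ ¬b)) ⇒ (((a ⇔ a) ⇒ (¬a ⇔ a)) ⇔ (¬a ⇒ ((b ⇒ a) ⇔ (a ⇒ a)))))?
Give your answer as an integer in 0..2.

b ⇒ b = 1 ⇒ 1 = 1
b ⇒ a = 1 ⇒ 1 = 1
(b ⇒ b) ⇔ (b ⇒ a) = 1 ⇔ 1 = 1
¬((b ⇒ b) ⇔ (b ⇒ a)) = ¬1 = 1
¬¬((b ⇒ b) ⇔ (b ⇒ a)) = ¬1 = 1
¬¬¬((b ⇒ b) ⇔ (b ⇒ a)) = ¬1 = 1
b ⇔ b = 1 ⇔ 1 = 1
a ⇒ (b ⇔ b) = 1 ⇒ 1 = 1
a ⇒ b = 1 ⇒ 1 = 1
a ⇔ (a ⇒ b) = 1 ⇔ 1 = 1
(a ⇒ (b ⇔ b)) ⇔ (a ⇔ (a ⇒ b)) = 1 ⇔ 1 = 1
a ⇔ b = 1 ⇔ 1 = 1
¬(a ⇔ b) = ¬1 = 1
¬(a ⇔ b) ⇔ b = 1 ⇔ 1 = 1
((a ⇒ (b ⇔ b)) ⇔ (a ⇔ (a ⇒ b))) ⇔ (¬(a ⇔ b) ⇔ b) = 1 ⇔ 1 = 1
b ⇔ b = 1 ⇔ 1 = 1
¬(b ⇔ b) = ¬1 = 1
¬a = ¬1 = 1
¬(b ⇔ b) ⇒ ¬a = 1 ⇒ 1 = 1
(((a ⇒ (b ⇔ b)) ⇔ (a ⇔ (a ⇒ b))) ⇔ (¬(a ⇔ b) ⇔ b)) ⇔ (¬(b ⇔ b) ⇒ ¬a) = 1 ⇔ 1 = 1
¬¬¬((b ⇒ b) ⇔ (b ⇒ a)) ⇒ ((((a ⇒ (b ⇔ b)) ⇔ (a ⇔ (a ⇒ b))) ⇔ (¬(a ⇔ b) ⇔ b)) ⇔ (¬(b ⇔ b) ⇒ ¬a)) = 1 ⇒ 1 = 1
a ⇒ b = 1 ⇒ 1 = 1
(a ⇒ b) ⇒ a = 1 ⇒ 1 = 1
¬((a ⇒ b) ⇒ a) = ¬1 = 1
a ⇒ b = 1 ⇒ 1 = 1
¬b = ¬1 = 1
(a ⇒ b) ⇒ ¬b = 1 ⇒ 1 = 1
¬((a ⇒ b) ⇒ ¬b) = ¬1 = 1
¬((a ⇒ b) ⇒ a) ⇒ ¬((a ⇒ b) ⇒ ¬b) = 1 ⇒ 1 = 1
a ⇔ a = 1 ⇔ 1 = 1
¬a = ¬1 = 1
¬a ⇔ a = 1 ⇔ 1 = 1
(a ⇔ a) ⇒ (¬a ⇔ a) = 1 ⇒ 1 = 1
¬a = ¬1 = 1
b ⇒ a = 1 ⇒ 1 = 1
a ⇒ a = 1 ⇒ 1 = 1
(b ⇒ a) ⇔ (a ⇒ a) = 1 ⇔ 1 = 1
¬a ⇒ ((b ⇒ a) ⇔ (a ⇒ a)) = 1 ⇒ 1 = 1
((a ⇔ a) ⇒ (¬a ⇔ a)) ⇔ (¬a ⇒ ((b ⇒ a) ⇔ (a ⇒ a))) = 1 ⇔ 1 = 1
(¬((a ⇒ b) ⇒ a) ⇒ ¬((a ⇒ b) ⇒ ¬b)) ⇒ (((a ⇔ a) ⇒ (¬a ⇔ a)) ⇔ (¬a ⇒ ((b ⇒ a) ⇔ (a ⇒ a)))) = 1 ⇒ 1 = 1
(¬¬¬((b ⇒ b) ⇔ (b ⇒ a)) ⇒ ((((a ⇒ (b ⇔ b)) ⇔ (a ⇔ (a ⇒ b))) ⇔ (¬(a ⇔ b) ⇔ b)) ⇔ (¬(b ⇔ b) ⇒ ¬a))) ⇒ ((¬((a ⇒ b) ⇒ a) ⇒ ¬((a ⇒ b) ⇒ ¬b)) ⇒ (((a ⇔ a) ⇒ (¬a ⇔ a)) ⇔ (¬a ⇒ ((b ⇒ a) ⇔ (a ⇒ a))))) = 1 ⇒ 1 = 1

1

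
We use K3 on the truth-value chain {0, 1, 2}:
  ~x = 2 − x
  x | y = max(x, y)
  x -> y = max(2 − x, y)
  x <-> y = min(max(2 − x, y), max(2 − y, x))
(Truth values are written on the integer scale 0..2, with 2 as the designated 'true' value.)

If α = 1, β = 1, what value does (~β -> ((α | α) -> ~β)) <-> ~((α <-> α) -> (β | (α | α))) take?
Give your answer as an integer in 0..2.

~β = ~1 = 1
α | α = 1 | 1 = 1
~β = ~1 = 1
(α | α) -> ~β = 1 -> 1 = 1
~β -> ((α | α) -> ~β) = 1 -> 1 = 1
α <-> α = 1 <-> 1 = 1
α | α = 1 | 1 = 1
β | (α | α) = 1 | 1 = 1
(α <-> α) -> (β | (α | α)) = 1 -> 1 = 1
~((α <-> α) -> (β | (α | α))) = ~1 = 1
(~β -> ((α | α) -> ~β)) <-> ~((α <-> α) -> (β | (α | α))) = 1 <-> 1 = 1

1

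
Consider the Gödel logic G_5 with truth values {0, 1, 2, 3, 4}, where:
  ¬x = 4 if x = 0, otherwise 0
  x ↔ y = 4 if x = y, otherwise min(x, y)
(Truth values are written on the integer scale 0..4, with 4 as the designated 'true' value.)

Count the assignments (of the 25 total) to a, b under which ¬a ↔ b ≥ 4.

5

value 4: 5 assignments (counts)
value 3: 1 assignment
value 2: 1 assignment
value 1: 1 assignment
value 0: 17 assignments
So 5 of the 25 assignments meet the threshold.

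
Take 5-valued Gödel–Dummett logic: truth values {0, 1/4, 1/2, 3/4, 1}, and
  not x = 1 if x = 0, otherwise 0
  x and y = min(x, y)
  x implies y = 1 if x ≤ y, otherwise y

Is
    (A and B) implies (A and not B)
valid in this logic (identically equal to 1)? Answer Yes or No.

No

Counterexample: take A = 1/4, B = 1/4.
A and B = 1/4 and 1/4 = 1/4
not B = not 1/4 = 0
A and not B = 1/4 and 0 = 0
(A and B) implies (A and not B) = 1/4 implies 0 = 0
This gives 0 ≠ 1.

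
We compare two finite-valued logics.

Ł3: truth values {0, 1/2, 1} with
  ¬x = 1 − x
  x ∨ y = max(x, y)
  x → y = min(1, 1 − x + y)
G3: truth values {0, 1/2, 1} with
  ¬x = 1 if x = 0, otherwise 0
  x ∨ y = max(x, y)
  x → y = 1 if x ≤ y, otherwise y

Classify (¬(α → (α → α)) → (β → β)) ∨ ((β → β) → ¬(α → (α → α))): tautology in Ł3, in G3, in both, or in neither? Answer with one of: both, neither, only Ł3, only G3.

both

In Ł3: every assignment gives 1 — tautology.
In G3: every assignment gives 1 — tautology.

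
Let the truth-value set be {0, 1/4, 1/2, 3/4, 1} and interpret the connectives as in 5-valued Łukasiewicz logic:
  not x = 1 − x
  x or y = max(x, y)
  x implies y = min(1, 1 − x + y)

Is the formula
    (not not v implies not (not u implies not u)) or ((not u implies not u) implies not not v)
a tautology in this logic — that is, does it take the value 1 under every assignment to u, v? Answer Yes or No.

No

Counterexample: take u = 0, v = 1/4.
not v = not 1/4 = 3/4
not not v = not 3/4 = 1/4
not u = not 0 = 1
not u = not 0 = 1
not u implies not u = 1 implies 1 = 1
not (not u implies not u) = not 1 = 0
not not v implies not (not u implies not u) = 1/4 implies 0 = 3/4
not u = not 0 = 1
not u = not 0 = 1
not u implies not u = 1 implies 1 = 1
not v = not 1/4 = 3/4
not not v = not 3/4 = 1/4
(not u implies not u) implies not not v = 1 implies 1/4 = 1/4
(not not v implies not (not u implies not u)) or ((not u implies not u) implies not not v) = 3/4 or 1/4 = 3/4
This gives 3/4 ≠ 1.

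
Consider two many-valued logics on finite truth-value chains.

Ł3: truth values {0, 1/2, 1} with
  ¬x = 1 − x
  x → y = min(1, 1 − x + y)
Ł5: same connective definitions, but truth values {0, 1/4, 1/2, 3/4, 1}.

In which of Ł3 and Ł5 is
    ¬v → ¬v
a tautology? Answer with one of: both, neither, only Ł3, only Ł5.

In Ł3: every assignment gives 1 — tautology.
In Ł5: every assignment gives 1 — tautology.

both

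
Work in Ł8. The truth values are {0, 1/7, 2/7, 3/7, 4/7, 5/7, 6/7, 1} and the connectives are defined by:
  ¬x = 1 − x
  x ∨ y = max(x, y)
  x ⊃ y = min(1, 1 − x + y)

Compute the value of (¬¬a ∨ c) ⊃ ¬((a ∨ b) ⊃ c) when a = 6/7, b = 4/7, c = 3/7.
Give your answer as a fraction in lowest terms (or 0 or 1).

¬a = ¬6/7 = 1/7
¬¬a = ¬1/7 = 6/7
¬¬a ∨ c = 6/7 ∨ 3/7 = 6/7
a ∨ b = 6/7 ∨ 4/7 = 6/7
(a ∨ b) ⊃ c = 6/7 ⊃ 3/7 = 4/7
¬((a ∨ b) ⊃ c) = ¬4/7 = 3/7
(¬¬a ∨ c) ⊃ ¬((a ∨ b) ⊃ c) = 6/7 ⊃ 3/7 = 4/7

4/7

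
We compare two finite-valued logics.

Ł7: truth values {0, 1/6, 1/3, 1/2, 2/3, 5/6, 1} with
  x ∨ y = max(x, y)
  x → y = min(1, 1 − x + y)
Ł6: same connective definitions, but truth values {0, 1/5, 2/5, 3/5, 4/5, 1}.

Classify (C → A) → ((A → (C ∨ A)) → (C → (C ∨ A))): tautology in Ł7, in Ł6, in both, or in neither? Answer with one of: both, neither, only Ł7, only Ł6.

In Ł7: every assignment gives 1 — tautology.
In Ł6: every assignment gives 1 — tautology.

both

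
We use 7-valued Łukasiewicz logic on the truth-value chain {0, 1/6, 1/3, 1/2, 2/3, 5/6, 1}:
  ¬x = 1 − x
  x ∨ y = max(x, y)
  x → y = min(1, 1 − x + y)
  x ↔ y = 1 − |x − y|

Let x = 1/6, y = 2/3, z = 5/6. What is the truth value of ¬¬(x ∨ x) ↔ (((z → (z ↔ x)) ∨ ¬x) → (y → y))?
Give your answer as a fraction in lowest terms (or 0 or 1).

x ∨ x = 1/6 ∨ 1/6 = 1/6
¬(x ∨ x) = ¬1/6 = 5/6
¬¬(x ∨ x) = ¬5/6 = 1/6
z ↔ x = 5/6 ↔ 1/6 = 1/3
z → (z ↔ x) = 5/6 → 1/3 = 1/2
¬x = ¬1/6 = 5/6
(z → (z ↔ x)) ∨ ¬x = 1/2 ∨ 5/6 = 5/6
y → y = 2/3 → 2/3 = 1
((z → (z ↔ x)) ∨ ¬x) → (y → y) = 5/6 → 1 = 1
¬¬(x ∨ x) ↔ (((z → (z ↔ x)) ∨ ¬x) → (y → y)) = 1/6 ↔ 1 = 1/6

1/6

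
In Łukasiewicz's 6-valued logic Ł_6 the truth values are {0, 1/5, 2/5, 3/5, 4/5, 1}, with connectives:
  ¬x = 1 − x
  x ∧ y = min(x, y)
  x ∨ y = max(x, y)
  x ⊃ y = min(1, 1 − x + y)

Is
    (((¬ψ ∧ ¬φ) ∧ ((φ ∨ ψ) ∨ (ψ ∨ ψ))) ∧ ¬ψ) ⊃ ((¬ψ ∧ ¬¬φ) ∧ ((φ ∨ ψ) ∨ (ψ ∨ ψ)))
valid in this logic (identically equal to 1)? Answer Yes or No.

No

Counterexample: take φ = 0, ψ = 1/5.
¬ψ = ¬1/5 = 4/5
¬φ = ¬0 = 1
¬ψ ∧ ¬φ = 4/5 ∧ 1 = 4/5
φ ∨ ψ = 0 ∨ 1/5 = 1/5
ψ ∨ ψ = 1/5 ∨ 1/5 = 1/5
(φ ∨ ψ) ∨ (ψ ∨ ψ) = 1/5 ∨ 1/5 = 1/5
(¬ψ ∧ ¬φ) ∧ ((φ ∨ ψ) ∨ (ψ ∨ ψ)) = 4/5 ∧ 1/5 = 1/5
¬ψ = ¬1/5 = 4/5
((¬ψ ∧ ¬φ) ∧ ((φ ∨ ψ) ∨ (ψ ∨ ψ))) ∧ ¬ψ = 1/5 ∧ 4/5 = 1/5
¬ψ = ¬1/5 = 4/5
¬φ = ¬0 = 1
¬¬φ = ¬1 = 0
¬ψ ∧ ¬¬φ = 4/5 ∧ 0 = 0
φ ∨ ψ = 0 ∨ 1/5 = 1/5
ψ ∨ ψ = 1/5 ∨ 1/5 = 1/5
(φ ∨ ψ) ∨ (ψ ∨ ψ) = 1/5 ∨ 1/5 = 1/5
(¬ψ ∧ ¬¬φ) ∧ ((φ ∨ ψ) ∨ (ψ ∨ ψ)) = 0 ∧ 1/5 = 0
(((¬ψ ∧ ¬φ) ∧ ((φ ∨ ψ) ∨ (ψ ∨ ψ))) ∧ ¬ψ) ⊃ ((¬ψ ∧ ¬¬φ) ∧ ((φ ∨ ψ) ∨ (ψ ∨ ψ))) = 1/5 ⊃ 0 = 4/5
This gives 4/5 ≠ 1.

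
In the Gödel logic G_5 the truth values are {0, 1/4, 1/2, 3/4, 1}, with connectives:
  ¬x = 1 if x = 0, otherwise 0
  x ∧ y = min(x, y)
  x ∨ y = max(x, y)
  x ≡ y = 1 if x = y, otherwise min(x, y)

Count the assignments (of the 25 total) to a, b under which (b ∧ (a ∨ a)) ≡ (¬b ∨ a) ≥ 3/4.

value 1: 14 assignments (counts)
value 3/4: 1 assignment (counts)
value 1/2: 2 assignments
value 1/4: 3 assignments
value 0: 5 assignments
So 15 of the 25 assignments meet the threshold.

15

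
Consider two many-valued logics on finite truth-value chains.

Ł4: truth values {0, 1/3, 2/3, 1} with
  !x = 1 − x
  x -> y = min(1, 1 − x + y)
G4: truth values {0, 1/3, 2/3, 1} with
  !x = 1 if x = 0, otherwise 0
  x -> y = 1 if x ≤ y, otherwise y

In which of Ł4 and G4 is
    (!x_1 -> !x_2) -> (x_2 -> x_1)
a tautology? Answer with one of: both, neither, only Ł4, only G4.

only Ł4

In Ł4: every assignment gives 1 — tautology.
In G4: at x_1 = 1/3, x_2 = 2/3 the value is 1/3 — not a tautology.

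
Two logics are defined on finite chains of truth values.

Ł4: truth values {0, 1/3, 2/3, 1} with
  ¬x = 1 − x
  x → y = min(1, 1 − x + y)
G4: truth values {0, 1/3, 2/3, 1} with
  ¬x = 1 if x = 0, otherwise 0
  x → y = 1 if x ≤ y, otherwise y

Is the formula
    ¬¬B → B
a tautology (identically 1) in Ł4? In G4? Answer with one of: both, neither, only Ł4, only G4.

In Ł4: every assignment gives 1 — tautology.
In G4: at B = 1/3 the value is 1/3 — not a tautology.

only Ł4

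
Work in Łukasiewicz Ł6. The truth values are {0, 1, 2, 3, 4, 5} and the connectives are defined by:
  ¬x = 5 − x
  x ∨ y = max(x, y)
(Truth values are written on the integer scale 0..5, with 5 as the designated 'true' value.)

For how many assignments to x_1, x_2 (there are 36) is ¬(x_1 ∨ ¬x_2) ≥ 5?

1

value 5: 1 assignment (counts)
value 4: 3 assignments
value 3: 5 assignments
value 2: 7 assignments
value 1: 9 assignments
value 0: 11 assignments
So 1 of the 36 assignments meets the threshold.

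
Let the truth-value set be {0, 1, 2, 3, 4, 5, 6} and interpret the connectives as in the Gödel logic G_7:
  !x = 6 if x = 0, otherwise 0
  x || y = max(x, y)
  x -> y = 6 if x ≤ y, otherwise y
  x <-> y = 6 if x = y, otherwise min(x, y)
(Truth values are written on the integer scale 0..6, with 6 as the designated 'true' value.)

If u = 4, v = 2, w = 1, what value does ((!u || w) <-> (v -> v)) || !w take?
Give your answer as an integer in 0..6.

!u = !4 = 0
!u || w = 0 || 1 = 1
v -> v = 2 -> 2 = 6
(!u || w) <-> (v -> v) = 1 <-> 6 = 1
!w = !1 = 0
((!u || w) <-> (v -> v)) || !w = 1 || 0 = 1

1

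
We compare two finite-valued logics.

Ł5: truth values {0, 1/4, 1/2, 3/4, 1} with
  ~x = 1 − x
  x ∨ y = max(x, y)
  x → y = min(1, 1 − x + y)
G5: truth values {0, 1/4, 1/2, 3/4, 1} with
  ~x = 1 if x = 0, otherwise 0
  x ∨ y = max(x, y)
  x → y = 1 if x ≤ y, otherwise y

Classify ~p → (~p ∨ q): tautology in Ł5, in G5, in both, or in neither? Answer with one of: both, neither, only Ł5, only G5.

both

In Ł5: every assignment gives 1 — tautology.
In G5: every assignment gives 1 — tautology.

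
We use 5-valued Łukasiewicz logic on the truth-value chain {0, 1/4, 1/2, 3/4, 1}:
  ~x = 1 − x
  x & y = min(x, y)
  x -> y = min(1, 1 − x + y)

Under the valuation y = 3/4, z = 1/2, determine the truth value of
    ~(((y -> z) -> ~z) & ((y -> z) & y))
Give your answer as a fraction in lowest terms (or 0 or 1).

1/4

y -> z = 3/4 -> 1/2 = 3/4
~z = ~1/2 = 1/2
(y -> z) -> ~z = 3/4 -> 1/2 = 3/4
y -> z = 3/4 -> 1/2 = 3/4
(y -> z) & y = 3/4 & 3/4 = 3/4
((y -> z) -> ~z) & ((y -> z) & y) = 3/4 & 3/4 = 3/4
~(((y -> z) -> ~z) & ((y -> z) & y)) = ~3/4 = 1/4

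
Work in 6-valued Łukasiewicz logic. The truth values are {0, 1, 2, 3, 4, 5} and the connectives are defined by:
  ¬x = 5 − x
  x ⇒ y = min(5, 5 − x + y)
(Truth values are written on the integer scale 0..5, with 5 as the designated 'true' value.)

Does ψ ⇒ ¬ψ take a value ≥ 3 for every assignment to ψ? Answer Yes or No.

No

Counterexample: take ψ = 4.
¬ψ = ¬4 = 1
ψ ⇒ ¬ψ = 4 ⇒ 1 = 2
This gives 2, which is below 3.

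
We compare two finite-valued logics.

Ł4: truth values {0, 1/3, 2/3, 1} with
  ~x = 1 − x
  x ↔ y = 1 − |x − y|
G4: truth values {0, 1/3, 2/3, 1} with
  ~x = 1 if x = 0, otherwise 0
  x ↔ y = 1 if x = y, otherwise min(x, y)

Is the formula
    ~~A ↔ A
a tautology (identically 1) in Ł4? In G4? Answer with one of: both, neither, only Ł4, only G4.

only Ł4

In Ł4: every assignment gives 1 — tautology.
In G4: at A = 1/3 the value is 1/3 — not a tautology.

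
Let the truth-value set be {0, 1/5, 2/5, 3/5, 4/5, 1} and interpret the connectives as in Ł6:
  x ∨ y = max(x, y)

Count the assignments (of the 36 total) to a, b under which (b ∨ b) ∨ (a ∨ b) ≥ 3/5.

value 1: 11 assignments (counts)
value 4/5: 9 assignments (counts)
value 3/5: 7 assignments (counts)
value 2/5: 5 assignments
value 1/5: 3 assignments
value 0: 1 assignment
So 27 of the 36 assignments meet the threshold.

27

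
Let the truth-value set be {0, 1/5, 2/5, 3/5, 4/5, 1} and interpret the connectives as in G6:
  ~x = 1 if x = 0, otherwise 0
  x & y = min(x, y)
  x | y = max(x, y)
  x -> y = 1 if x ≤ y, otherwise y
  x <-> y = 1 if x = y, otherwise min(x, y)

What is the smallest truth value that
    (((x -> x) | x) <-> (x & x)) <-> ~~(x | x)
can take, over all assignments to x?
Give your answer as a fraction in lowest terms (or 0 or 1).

Take x = 1/5:
x -> x = 1/5 -> 1/5 = 1
(x -> x) | x = 1 | 1/5 = 1
x & x = 1/5 & 1/5 = 1/5
((x -> x) | x) <-> (x & x) = 1 <-> 1/5 = 1/5
x | x = 1/5 | 1/5 = 1/5
~(x | x) = ~1/5 = 0
~~(x | x) = ~0 = 1
(((x -> x) | x) <-> (x & x)) <-> ~~(x | x) = 1/5 <-> 1 = 1/5
No assignment yields a value below 1/5, so this is the minimum.

1/5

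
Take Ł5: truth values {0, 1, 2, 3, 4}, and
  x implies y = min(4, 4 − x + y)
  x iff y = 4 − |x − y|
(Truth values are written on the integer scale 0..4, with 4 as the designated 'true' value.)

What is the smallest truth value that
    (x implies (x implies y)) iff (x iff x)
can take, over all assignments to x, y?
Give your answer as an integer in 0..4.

0

Take x = 4, y = 0:
x implies y = 4 implies 0 = 0
x implies (x implies y) = 4 implies 0 = 0
x iff x = 4 iff 4 = 4
(x implies (x implies y)) iff (x iff x) = 0 iff 4 = 0
No assignment yields a value below 0, so this is the minimum.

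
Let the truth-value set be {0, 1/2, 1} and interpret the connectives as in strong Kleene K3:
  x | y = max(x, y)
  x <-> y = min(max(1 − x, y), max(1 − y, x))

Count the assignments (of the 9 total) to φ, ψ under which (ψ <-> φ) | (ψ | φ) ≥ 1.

6

φ = 0, ψ = 0 ↦ 1  ≥
φ = 0, ψ = 1/2 ↦ 1/2  <
φ = 0, ψ = 1 ↦ 1  ≥
φ = 1/2, ψ = 0 ↦ 1/2  <
φ = 1/2, ψ = 1/2 ↦ 1/2  <
φ = 1/2, ψ = 1 ↦ 1  ≥
φ = 1, ψ = 0 ↦ 1  ≥
φ = 1, ψ = 1/2 ↦ 1  ≥
φ = 1, ψ = 1 ↦ 1  ≥
So 6 of the 9 assignments meet the threshold.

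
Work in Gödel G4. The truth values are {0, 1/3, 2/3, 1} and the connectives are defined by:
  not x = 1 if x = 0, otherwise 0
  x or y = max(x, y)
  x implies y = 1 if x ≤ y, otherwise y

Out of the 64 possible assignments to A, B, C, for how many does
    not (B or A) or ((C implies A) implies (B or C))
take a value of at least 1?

38

value 1: 38 assignments (counts)
value 2/3: 13 assignments
value 1/3: 10 assignments
value 0: 3 assignments
So 38 of the 64 assignments meet the threshold.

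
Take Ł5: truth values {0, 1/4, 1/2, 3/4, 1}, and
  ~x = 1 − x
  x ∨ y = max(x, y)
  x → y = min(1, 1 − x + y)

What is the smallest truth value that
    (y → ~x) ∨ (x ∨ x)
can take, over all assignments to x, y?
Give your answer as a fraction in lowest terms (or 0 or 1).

1/2

Take x = 1/2, y = 1:
~x = ~1/2 = 1/2
y → ~x = 1 → 1/2 = 1/2
x ∨ x = 1/2 ∨ 1/2 = 1/2
(y → ~x) ∨ (x ∨ x) = 1/2 ∨ 1/2 = 1/2
No assignment yields a value below 1/2, so this is the minimum.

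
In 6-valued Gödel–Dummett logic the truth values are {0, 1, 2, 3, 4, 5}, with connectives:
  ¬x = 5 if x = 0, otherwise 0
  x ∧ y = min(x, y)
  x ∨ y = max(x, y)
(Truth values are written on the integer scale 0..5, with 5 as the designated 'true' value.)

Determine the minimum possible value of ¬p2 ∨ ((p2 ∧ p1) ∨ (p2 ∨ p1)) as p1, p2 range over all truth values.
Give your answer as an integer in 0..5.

1

Take p1 = 0, p2 = 1:
¬p2 = ¬1 = 0
p2 ∧ p1 = 1 ∧ 0 = 0
p2 ∨ p1 = 1 ∨ 0 = 1
(p2 ∧ p1) ∨ (p2 ∨ p1) = 0 ∨ 1 = 1
¬p2 ∨ ((p2 ∧ p1) ∨ (p2 ∨ p1)) = 0 ∨ 1 = 1
No assignment yields a value below 1, so this is the minimum.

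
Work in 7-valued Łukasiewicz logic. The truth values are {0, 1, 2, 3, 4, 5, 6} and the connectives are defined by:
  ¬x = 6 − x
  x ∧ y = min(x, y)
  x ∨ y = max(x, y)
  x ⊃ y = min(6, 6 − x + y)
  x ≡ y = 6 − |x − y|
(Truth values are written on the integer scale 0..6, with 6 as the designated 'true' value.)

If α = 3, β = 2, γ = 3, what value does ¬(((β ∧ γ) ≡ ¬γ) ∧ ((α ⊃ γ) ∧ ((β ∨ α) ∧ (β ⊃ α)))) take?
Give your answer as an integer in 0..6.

3

β ∧ γ = 2 ∧ 3 = 2
¬γ = ¬3 = 3
(β ∧ γ) ≡ ¬γ = 2 ≡ 3 = 5
α ⊃ γ = 3 ⊃ 3 = 6
β ∨ α = 2 ∨ 3 = 3
β ⊃ α = 2 ⊃ 3 = 6
(β ∨ α) ∧ (β ⊃ α) = 3 ∧ 6 = 3
(α ⊃ γ) ∧ ((β ∨ α) ∧ (β ⊃ α)) = 6 ∧ 3 = 3
((β ∧ γ) ≡ ¬γ) ∧ ((α ⊃ γ) ∧ ((β ∨ α) ∧ (β ⊃ α))) = 5 ∧ 3 = 3
¬(((β ∧ γ) ≡ ¬γ) ∧ ((α ⊃ γ) ∧ ((β ∨ α) ∧ (β ⊃ α)))) = ¬3 = 3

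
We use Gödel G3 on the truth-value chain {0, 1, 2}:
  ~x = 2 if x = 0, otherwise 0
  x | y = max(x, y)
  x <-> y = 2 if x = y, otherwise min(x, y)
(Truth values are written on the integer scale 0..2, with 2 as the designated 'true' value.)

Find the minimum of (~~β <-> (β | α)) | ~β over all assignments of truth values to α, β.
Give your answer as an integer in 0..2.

1

Take α = 0, β = 1:
~β = ~1 = 0
~~β = ~0 = 2
β | α = 1 | 0 = 1
~~β <-> (β | α) = 2 <-> 1 = 1
~β = ~1 = 0
(~~β <-> (β | α)) | ~β = 1 | 0 = 1
No assignment yields a value below 1, so this is the minimum.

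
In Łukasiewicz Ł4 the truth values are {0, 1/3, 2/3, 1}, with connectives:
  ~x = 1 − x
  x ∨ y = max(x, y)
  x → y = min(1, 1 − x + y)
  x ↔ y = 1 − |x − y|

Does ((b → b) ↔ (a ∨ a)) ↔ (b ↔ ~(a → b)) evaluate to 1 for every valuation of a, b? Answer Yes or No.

No

Counterexample: take a = 0, b = 0.
b → b = 0 → 0 = 1
a ∨ a = 0 ∨ 0 = 0
(b → b) ↔ (a ∨ a) = 1 ↔ 0 = 0
a → b = 0 → 0 = 1
~(a → b) = ~1 = 0
b ↔ ~(a → b) = 0 ↔ 0 = 1
((b → b) ↔ (a ∨ a)) ↔ (b ↔ ~(a → b)) = 0 ↔ 1 = 0
This gives 0 ≠ 1.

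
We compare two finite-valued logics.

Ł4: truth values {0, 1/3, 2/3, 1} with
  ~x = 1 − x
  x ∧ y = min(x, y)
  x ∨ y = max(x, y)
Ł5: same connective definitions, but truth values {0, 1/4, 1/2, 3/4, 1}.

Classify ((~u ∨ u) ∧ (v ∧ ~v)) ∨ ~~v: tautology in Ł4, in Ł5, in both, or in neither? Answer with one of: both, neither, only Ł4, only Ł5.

In Ł4: at u = 0, v = 0 the value is 0 — not a tautology.
In Ł5: at u = 0, v = 0 the value is 0 — not a tautology.

neither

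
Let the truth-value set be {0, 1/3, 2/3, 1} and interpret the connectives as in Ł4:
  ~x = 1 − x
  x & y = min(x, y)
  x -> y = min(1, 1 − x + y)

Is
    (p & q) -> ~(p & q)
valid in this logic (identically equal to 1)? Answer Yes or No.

Counterexample: take p = 2/3, q = 2/3.
p & q = 2/3 & 2/3 = 2/3
p & q = 2/3 & 2/3 = 2/3
~(p & q) = ~2/3 = 1/3
(p & q) -> ~(p & q) = 2/3 -> 1/3 = 2/3
This gives 2/3 ≠ 1.

No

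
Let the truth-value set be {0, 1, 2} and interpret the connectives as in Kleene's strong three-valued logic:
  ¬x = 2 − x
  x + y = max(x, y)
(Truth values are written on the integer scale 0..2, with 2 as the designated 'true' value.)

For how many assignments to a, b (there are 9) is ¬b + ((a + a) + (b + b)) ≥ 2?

a = 0, b = 0 ↦ 2  ≥
a = 0, b = 1 ↦ 1  <
a = 0, b = 2 ↦ 2  ≥
a = 1, b = 0 ↦ 2  ≥
a = 1, b = 1 ↦ 1  <
a = 1, b = 2 ↦ 2  ≥
a = 2, b = 0 ↦ 2  ≥
a = 2, b = 1 ↦ 2  ≥
a = 2, b = 2 ↦ 2  ≥
So 7 of the 9 assignments meet the threshold.

7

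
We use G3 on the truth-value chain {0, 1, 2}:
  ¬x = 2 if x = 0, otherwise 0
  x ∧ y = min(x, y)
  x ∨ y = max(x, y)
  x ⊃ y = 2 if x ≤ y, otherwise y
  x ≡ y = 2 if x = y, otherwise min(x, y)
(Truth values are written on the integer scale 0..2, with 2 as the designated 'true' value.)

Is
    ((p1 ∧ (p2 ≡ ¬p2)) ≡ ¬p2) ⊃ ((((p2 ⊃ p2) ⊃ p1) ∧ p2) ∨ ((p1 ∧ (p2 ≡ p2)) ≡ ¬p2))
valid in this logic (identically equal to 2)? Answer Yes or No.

Counterexample: take p1 = 1, p2 = 1.
¬p2 = ¬1 = 0
p2 ≡ ¬p2 = 1 ≡ 0 = 0
p1 ∧ (p2 ≡ ¬p2) = 1 ∧ 0 = 0
¬p2 = ¬1 = 0
(p1 ∧ (p2 ≡ ¬p2)) ≡ ¬p2 = 0 ≡ 0 = 2
p2 ⊃ p2 = 1 ⊃ 1 = 2
(p2 ⊃ p2) ⊃ p1 = 2 ⊃ 1 = 1
((p2 ⊃ p2) ⊃ p1) ∧ p2 = 1 ∧ 1 = 1
p2 ≡ p2 = 1 ≡ 1 = 2
p1 ∧ (p2 ≡ p2) = 1 ∧ 2 = 1
¬p2 = ¬1 = 0
(p1 ∧ (p2 ≡ p2)) ≡ ¬p2 = 1 ≡ 0 = 0
(((p2 ⊃ p2) ⊃ p1) ∧ p2) ∨ ((p1 ∧ (p2 ≡ p2)) ≡ ¬p2) = 1 ∨ 0 = 1
((p1 ∧ (p2 ≡ ¬p2)) ≡ ¬p2) ⊃ ((((p2 ⊃ p2) ⊃ p1) ∧ p2) ∨ ((p1 ∧ (p2 ≡ p2)) ≡ ¬p2)) = 2 ⊃ 1 = 1
This gives 1 ≠ 2.

No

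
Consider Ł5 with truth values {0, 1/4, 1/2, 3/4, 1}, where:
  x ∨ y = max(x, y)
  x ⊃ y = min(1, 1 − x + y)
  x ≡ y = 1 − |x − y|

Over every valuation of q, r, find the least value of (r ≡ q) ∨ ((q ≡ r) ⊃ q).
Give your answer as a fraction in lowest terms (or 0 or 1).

Take q = 0, r = 1/2:
r ≡ q = 1/2 ≡ 0 = 1/2
q ≡ r = 0 ≡ 1/2 = 1/2
(q ≡ r) ⊃ q = 1/2 ⊃ 0 = 1/2
(r ≡ q) ∨ ((q ≡ r) ⊃ q) = 1/2 ∨ 1/2 = 1/2
No assignment yields a value below 1/2, so this is the minimum.

1/2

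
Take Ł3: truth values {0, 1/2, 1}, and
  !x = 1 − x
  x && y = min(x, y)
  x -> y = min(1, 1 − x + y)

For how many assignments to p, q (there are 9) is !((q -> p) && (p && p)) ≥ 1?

3

p = 0, q = 0 ↦ 1  ≥
p = 0, q = 1/2 ↦ 1  ≥
p = 0, q = 1 ↦ 1  ≥
p = 1/2, q = 0 ↦ 1/2  <
p = 1/2, q = 1/2 ↦ 1/2  <
p = 1/2, q = 1 ↦ 1/2  <
p = 1, q = 0 ↦ 0  <
p = 1, q = 1/2 ↦ 0  <
p = 1, q = 1 ↦ 0  <
So 3 of the 9 assignments meet the threshold.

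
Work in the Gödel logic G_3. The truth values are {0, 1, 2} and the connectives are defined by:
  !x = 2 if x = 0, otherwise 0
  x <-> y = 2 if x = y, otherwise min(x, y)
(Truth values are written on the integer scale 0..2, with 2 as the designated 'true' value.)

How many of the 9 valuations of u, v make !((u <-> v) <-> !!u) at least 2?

u = 0, v = 0 ↦ 2  ≥
u = 0, v = 1 ↦ 0  <
u = 0, v = 2 ↦ 0  <
u = 1, v = 0 ↦ 2  ≥
u = 1, v = 1 ↦ 0  <
u = 1, v = 2 ↦ 0  <
u = 2, v = 0 ↦ 2  ≥
u = 2, v = 1 ↦ 0  <
u = 2, v = 2 ↦ 0  <
So 3 of the 9 assignments meet the threshold.

3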